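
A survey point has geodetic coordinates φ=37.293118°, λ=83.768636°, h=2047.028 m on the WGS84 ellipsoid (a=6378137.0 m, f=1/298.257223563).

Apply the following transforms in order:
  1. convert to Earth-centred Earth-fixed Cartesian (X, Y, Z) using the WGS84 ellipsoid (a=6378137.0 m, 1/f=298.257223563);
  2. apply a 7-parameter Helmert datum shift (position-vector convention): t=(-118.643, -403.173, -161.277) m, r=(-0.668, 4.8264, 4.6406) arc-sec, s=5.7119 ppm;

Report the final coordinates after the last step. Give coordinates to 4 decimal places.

start: φ=37.293118°, λ=83.768636°, h=2047.028 m
→ ECEF (a=6378137.000, f=1/298.257223563): X=551615.8963, Y=5051952.1265, Z=3844563.1420
→ Helmert 7p (PV): X=551476.7029, Y=5051602.6711, Z=3844394.5563

X=551476.7029 m, Y=5051602.6711 m, Z=3844394.5563 m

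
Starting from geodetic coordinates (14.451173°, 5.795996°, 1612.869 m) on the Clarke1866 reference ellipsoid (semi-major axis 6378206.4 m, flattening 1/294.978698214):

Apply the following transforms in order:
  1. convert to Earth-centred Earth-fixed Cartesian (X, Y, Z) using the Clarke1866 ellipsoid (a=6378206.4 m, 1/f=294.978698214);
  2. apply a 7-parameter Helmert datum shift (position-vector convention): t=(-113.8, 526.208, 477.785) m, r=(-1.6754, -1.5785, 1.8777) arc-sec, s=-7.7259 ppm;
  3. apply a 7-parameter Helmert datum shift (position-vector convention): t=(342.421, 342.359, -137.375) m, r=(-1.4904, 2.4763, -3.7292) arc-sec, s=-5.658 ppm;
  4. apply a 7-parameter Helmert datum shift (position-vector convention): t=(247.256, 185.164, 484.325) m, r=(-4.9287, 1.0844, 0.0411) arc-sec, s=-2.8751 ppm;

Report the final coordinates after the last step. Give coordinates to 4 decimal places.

start: φ=14.451173°, λ=5.795996°, h=1612.869 m
→ ECEF (a=6378206.400, f=1/294.978698214): X=6147678.3525, Y=624024.3472, Z=1581674.5000
→ Helmert 7p (PV): X=6147499.2714, Y=624614.5452, Z=1582182.0430
→ Helmert 7p (PV): X=6147837.1973, Y=624853.6583, Z=1581957.3998
→ Helmert 7p (PV): X=6148074.9699, Y=625076.0515, Z=1582389.9246

X=6148074.9699 m, Y=625076.0515 m, Z=1582389.9246 m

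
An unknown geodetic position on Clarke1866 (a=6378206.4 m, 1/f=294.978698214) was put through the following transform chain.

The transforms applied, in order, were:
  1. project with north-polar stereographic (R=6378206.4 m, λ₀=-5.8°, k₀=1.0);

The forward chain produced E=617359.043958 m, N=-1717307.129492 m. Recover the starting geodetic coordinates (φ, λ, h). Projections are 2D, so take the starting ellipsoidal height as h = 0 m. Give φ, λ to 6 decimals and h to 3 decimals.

start: E=617359.0440, N=-1717307.1295 m
→ stereo⁻¹: φ=73.71726200°, λ=13.97313100°

φ=73.717262°, λ=13.973131°, h=0.000 m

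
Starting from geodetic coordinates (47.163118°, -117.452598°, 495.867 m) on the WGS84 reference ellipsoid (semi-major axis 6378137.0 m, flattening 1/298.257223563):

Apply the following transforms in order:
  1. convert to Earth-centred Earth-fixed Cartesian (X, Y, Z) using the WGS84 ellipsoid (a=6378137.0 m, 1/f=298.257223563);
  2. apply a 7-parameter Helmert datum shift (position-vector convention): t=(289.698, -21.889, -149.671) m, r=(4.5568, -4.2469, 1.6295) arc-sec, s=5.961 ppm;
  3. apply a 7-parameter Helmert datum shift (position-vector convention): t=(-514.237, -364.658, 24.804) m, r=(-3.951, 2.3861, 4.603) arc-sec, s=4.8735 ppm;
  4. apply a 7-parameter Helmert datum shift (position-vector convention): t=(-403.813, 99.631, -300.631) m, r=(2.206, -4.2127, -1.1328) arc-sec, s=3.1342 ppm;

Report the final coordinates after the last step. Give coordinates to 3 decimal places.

X=-2003688.871 m, Y=-3855947.829 m, Z=4654004.992 m

start: φ=47.163118°, λ=-117.452598°, h=495.867 m
→ ECEF (a=6378137.000, f=1/298.257223563): X=-2002990.8117, Y=-3855494.0843, Z=4654477.0202
→ Helmert 7p (PV): X=-2002778.4289, Y=-3855657.6069, Z=4654228.6776
→ Helmert 7p (PV): X=-2003162.5423, Y=-3855996.5975, Z=4654373.1879
→ Helmert 7p (PV): X=-2003688.8707, Y=-3855947.8293, Z=4654004.9925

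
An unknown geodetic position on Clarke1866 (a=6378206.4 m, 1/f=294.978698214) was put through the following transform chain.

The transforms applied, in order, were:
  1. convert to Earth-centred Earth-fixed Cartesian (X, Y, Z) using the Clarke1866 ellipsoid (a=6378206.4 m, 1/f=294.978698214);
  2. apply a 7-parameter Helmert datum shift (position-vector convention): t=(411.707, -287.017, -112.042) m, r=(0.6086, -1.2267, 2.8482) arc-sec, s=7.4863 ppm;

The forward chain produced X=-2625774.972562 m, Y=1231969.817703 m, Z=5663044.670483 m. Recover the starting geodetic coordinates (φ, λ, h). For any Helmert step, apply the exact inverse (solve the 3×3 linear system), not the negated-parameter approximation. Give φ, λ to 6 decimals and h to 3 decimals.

start: X=-2625774.9726, Y=1231969.8177, Z=5663044.6705 m
→ Helmert⁻¹: X=-2626116.3233, Y=1232300.5818, Z=5663126.2988
→ geod (Bowring, a=6378206.400): φ=63.03427200°, λ=154.86176300°, h=1805.0370 m

φ=63.034272°, λ=154.861763°, h=1805.037 m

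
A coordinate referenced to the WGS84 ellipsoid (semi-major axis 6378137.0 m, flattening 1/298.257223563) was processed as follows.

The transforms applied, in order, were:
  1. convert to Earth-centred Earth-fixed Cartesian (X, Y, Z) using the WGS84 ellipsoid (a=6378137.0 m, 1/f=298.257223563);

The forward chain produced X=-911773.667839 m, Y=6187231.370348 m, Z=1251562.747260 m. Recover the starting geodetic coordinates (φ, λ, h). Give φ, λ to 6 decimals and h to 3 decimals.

φ=11.390832°, λ=98.382987°, h=744.417 m

start: X=-911773.6678, Y=6187231.3703, Z=1251562.7473 m
→ geod (Bowring, a=6378137.000): φ=11.39083200°, λ=98.38298700°, h=744.4170 m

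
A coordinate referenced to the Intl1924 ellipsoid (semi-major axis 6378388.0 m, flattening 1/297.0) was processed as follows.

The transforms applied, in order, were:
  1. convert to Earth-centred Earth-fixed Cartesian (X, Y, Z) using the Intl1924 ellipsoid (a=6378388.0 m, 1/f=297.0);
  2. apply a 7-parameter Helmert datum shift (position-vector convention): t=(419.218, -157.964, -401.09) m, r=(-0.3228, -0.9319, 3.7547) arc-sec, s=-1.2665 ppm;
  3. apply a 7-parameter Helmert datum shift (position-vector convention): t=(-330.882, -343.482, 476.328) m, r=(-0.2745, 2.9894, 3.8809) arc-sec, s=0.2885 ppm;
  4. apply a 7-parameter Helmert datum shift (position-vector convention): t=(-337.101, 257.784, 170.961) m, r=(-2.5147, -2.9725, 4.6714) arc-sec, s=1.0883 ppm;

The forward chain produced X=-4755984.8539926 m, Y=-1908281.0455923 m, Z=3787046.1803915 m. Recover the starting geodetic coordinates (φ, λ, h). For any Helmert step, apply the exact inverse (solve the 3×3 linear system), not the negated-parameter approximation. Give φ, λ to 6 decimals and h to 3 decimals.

start: X=-4755984.8540, Y=-1908281.0456, Z=3787046.1804 m
→ Helmert⁻¹: X=-4755631.2262, Y=-1908475.2176, Z=3786916.3646
→ Helmert⁻¹: X=-4755389.7484, Y=-1908046.7507, Z=3786367.4850
→ Helmert⁻¹: X=-4755832.6094, Y=-1907810.5575, Z=3786791.8720
→ geod (Bowring, a=6378388.000): φ=36.64920800°, λ=-158.14172500°, h=837.5760 m

φ=36.649208°, λ=-158.141725°, h=837.576 m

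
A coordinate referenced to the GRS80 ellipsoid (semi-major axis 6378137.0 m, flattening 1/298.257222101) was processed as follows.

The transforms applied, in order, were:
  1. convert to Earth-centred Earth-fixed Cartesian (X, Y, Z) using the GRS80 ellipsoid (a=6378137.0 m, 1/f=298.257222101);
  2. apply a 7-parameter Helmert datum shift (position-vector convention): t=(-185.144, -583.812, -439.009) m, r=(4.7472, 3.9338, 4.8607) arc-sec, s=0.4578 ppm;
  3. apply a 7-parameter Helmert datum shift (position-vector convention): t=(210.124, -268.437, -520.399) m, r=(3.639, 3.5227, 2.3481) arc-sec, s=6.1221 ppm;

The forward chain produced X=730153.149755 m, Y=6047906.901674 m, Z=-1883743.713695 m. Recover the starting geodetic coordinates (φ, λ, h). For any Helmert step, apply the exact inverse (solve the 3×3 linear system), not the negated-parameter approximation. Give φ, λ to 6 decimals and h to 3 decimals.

start: X=730153.1498, Y=6047906.9017, Z=-1883743.7137 m
→ Helmert⁻¹: X=730039.5721, Y=6048096.7747, Z=-1883306.0202
→ Helmert⁻¹: X=730402.8312, Y=6048617.2682, Z=-1882991.4287
→ geod (Bowring, a=6378137.000): φ=-17.28336900°, λ=83.11456700°, h=641.0490 m

φ=-17.283369°, λ=83.114567°, h=641.049 m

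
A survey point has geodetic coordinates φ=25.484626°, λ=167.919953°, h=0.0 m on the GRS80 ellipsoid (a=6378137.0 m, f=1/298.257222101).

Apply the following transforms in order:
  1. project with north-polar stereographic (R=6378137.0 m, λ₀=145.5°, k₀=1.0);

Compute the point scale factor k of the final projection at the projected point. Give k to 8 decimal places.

start: φ=25.484626°, λ=167.919953°, h=0.000 m
→ into stereo (λ₀=145.5°): φ=25.48462600°, λ−λ₀=22.41995300°
scale k = 1.39833846

1.39833846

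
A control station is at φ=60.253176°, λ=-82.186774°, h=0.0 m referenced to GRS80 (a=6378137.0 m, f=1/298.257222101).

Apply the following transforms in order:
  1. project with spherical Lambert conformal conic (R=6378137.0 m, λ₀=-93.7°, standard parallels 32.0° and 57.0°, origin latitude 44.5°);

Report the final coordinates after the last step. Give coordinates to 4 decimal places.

start: φ=60.253176°, λ=-82.186774°, h=0.000 m
→ lcc (R=6378137.0, λ₀=-93.7°): E=644047.4297, N=1779389.8362

E=644047.4297 m, N=1779389.8362 m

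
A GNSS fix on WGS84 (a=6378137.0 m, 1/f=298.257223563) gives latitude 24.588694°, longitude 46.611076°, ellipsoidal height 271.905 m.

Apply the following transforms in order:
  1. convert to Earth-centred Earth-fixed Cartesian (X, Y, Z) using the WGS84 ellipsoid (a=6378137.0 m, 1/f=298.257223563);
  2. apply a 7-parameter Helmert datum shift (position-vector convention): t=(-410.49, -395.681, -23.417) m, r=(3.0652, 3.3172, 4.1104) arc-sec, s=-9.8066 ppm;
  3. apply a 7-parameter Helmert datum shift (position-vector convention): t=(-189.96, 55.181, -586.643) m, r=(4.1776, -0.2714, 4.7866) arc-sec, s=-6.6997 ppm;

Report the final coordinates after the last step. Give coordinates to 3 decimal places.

start: φ=24.588694°, λ=46.611076°, h=271.905 m
→ ECEF (a=6378137.000, f=1/298.257223563): X=3986606.2089, Y=4217350.6481, Z=2637827.1944
→ Helmert 7p (PV): X=3986115.0040, Y=4216953.8536, Z=2637776.4677
→ Helmert 7p (PV): X=3985797.0091, Y=4217019.8598, Z=2637262.8051

X=3985797.009 m, Y=4217019.860 m, Z=2637262.805 m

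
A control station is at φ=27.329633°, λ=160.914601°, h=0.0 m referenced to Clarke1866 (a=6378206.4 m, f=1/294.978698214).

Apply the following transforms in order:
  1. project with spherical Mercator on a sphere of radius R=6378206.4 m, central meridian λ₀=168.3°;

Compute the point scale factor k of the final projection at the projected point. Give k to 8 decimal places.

1.12564455

start: φ=27.329633°, λ=160.914601°, h=0.000 m
→ into merc (λ₀=168.3°): φ=27.32963300°, λ−λ₀=-7.38539900°
scale k = 1.12564455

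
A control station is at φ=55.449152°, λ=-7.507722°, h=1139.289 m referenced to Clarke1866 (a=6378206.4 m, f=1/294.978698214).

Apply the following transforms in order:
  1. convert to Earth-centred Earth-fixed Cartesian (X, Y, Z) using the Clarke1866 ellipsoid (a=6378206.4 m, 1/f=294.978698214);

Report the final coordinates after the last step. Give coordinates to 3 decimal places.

start: φ=55.449152°, λ=-7.507722°, h=1139.289 m
→ ECEF (a=6378206.400, f=1/294.978698214): X=3595211.4615, Y=-473811.5175, Z=5230639.7660

X=3595211.461 m, Y=-473811.517 m, Z=5230639.766 m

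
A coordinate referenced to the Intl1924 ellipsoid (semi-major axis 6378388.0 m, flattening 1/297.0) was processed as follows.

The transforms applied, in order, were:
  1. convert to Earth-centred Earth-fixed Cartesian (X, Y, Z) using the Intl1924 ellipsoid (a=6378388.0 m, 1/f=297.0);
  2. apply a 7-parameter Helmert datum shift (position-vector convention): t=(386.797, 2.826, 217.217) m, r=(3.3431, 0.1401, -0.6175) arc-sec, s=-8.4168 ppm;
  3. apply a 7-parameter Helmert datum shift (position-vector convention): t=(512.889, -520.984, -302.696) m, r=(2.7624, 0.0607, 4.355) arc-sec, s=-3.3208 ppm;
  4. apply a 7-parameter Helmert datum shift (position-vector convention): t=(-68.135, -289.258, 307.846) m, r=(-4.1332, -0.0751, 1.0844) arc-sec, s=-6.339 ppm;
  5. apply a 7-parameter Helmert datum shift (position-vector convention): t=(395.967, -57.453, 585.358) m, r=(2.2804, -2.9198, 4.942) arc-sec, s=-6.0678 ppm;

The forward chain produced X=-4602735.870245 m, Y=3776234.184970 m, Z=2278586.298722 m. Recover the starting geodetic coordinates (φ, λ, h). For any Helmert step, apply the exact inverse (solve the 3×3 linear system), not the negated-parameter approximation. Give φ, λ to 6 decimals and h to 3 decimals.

start: X=-4602735.8702, Y=3776234.1850, Z=2278586.2987 m
→ Helmert⁻¹: X=-4603037.0395, Y=3776450.0236, Z=2278038.1707
→ Helmert⁻¹: X=-4602977.3980, Y=3776741.7781, Z=2277822.1188
→ Helmert⁻¹: X=-4603426.4900, Y=3777403.0099, Z=2278080.4365
→ Helmert⁻¹: X=-4603864.8925, Y=3777455.1135, Z=2277818.0406
→ geod (Bowring, a=6378388.000): φ=21.06065300°, λ=140.63124100°, h=350.7870 m

φ=21.060653°, λ=140.631241°, h=350.787 m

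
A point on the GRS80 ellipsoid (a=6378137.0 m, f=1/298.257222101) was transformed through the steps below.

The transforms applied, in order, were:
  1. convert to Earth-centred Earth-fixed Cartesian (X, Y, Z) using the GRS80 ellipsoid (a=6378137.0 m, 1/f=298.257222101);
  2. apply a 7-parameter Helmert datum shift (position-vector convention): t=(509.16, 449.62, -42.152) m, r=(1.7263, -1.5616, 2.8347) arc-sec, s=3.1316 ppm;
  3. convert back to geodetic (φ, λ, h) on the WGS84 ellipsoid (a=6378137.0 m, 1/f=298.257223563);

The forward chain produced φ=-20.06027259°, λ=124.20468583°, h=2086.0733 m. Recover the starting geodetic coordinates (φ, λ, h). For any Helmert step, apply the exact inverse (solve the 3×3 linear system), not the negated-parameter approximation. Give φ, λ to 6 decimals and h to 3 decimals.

start: φ=-20.060273°, λ=124.204686°, h=2086.073 m
→ ECEF (a=6378137.000, f=1/298.257223563): X=-3370382.3195, Y=4958494.6333, Z=-2174681.1859
→ Helmert⁻¹: X=-3370829.2486, Y=4958057.6117, Z=-2174648.1994
→ geod (Bowring, a=6378137.000): φ=-20.06033400°, λ=124.21056600°, h=1971.2830 m

φ=-20.060334°, λ=124.210566°, h=1971.283 m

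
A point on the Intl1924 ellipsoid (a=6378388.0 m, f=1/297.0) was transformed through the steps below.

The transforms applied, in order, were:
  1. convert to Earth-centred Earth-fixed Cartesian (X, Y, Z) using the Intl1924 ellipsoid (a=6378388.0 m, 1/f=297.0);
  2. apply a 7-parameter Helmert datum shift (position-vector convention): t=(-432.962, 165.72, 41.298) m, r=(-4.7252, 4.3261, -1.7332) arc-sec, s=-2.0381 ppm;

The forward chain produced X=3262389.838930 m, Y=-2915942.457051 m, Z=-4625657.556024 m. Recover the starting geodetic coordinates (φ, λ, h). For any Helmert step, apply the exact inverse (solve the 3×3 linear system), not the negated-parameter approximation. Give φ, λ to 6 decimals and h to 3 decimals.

start: X=3262389.8389, Y=-2915942.4571, Z=-4625657.5560 m
→ Helmert⁻¹: X=3262950.9707, Y=-2915980.7349, Z=-4625706.6466
→ geod (Bowring, a=6378388.000): φ=-46.78154900°, λ=-41.78600200°, h=621.3360 m

φ=-46.781549°, λ=-41.786002°, h=621.336 m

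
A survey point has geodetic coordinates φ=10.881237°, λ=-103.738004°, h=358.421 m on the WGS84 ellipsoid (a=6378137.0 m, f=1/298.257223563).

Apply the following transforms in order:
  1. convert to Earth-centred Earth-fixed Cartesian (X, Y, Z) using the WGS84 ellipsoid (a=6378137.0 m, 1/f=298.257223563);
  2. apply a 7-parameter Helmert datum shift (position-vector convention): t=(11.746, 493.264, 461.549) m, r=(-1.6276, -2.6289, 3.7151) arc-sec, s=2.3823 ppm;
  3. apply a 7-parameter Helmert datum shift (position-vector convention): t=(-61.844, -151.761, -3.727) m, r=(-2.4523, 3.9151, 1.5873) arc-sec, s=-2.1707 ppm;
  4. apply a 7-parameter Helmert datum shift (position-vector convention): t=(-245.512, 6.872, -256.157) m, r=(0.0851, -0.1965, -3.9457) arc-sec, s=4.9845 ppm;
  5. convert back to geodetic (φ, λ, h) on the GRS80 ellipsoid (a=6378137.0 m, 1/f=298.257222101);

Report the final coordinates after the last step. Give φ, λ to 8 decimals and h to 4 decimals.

start: φ=10.881237°, λ=-103.738004°, h=358.421 m
→ ECEF (a=6378137.000, f=1/298.257223563): X=-1487723.7254, Y=-6085343.2984, Z=1196175.7068
→ Helmert 7p (PV): X=-1487621.1640, Y=-6084881.8886, Z=1196669.1625
→ Helmert 7p (PV): X=-1487610.2391, Y=-6085017.6618, Z=1196763.4178
→ Helmert 7p (PV): X=-1487980.7089, Y=-6085013.1572, Z=1196509.2983
→ geod (Bowring, a=6378137.000): φ=10.88464164°, λ=-103.74100433°, h=166.4153 m

φ=10.88464164°, λ=-103.74100433°, h=166.4153 m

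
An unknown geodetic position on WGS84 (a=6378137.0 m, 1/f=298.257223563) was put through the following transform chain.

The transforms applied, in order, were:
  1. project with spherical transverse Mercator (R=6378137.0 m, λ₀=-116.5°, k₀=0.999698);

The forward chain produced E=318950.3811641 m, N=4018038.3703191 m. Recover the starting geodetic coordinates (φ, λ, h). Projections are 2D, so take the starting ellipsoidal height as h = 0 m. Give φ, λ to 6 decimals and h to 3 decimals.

φ=36.053346°, λ=-112.955667°, h=0.000 m

start: E=318950.3812, N=4018038.3703 m
→ tm⁻¹: φ=36.05334600°, λ=-112.95566700°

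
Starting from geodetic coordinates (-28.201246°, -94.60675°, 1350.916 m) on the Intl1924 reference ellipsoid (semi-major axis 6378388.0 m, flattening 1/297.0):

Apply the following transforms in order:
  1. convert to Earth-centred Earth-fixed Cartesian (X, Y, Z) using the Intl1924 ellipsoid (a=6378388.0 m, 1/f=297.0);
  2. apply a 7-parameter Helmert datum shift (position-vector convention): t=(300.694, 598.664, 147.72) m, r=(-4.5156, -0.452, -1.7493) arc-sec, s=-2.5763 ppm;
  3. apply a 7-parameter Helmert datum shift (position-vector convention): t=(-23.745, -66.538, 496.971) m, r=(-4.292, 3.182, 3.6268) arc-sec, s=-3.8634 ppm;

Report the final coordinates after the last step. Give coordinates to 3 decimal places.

start: φ=-28.201246°, λ=-94.606750°, h=1350.916 m
→ ECEF (a=6378388.000, f=1/297.0): X=-451911.5928, Y=-5608467.4564, Z=-2996859.0631
→ Helmert 7p (PV): X=-451650.7318, Y=-5607916.1186, Z=-2996581.8310
→ Helmert 7p (PV): X=-451620.3544, Y=-5608031.2856, Z=-2995949.6253

X=-451620.354 m, Y=-5608031.286 m, Z=-2995949.625 m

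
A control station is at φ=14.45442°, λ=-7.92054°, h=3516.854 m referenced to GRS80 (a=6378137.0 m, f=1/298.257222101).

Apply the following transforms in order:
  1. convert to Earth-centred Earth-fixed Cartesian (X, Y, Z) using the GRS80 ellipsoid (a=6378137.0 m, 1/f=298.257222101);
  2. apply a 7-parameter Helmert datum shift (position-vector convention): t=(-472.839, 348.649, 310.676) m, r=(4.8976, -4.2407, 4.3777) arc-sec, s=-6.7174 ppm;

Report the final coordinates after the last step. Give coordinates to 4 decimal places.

start: φ=14.454420°, λ=-7.920540°, h=3516.854 m
→ ECEF (a=6378137.000, f=1/298.257222101): X=6121975.3294, Y=-851731.3166, Z=1582595.1200
→ Helmert 7p (PV): X=6121446.9063, Y=-851284.5935, Z=1583000.8054

X=6121446.9063 m, Y=-851284.5935 m, Z=1583000.8054 m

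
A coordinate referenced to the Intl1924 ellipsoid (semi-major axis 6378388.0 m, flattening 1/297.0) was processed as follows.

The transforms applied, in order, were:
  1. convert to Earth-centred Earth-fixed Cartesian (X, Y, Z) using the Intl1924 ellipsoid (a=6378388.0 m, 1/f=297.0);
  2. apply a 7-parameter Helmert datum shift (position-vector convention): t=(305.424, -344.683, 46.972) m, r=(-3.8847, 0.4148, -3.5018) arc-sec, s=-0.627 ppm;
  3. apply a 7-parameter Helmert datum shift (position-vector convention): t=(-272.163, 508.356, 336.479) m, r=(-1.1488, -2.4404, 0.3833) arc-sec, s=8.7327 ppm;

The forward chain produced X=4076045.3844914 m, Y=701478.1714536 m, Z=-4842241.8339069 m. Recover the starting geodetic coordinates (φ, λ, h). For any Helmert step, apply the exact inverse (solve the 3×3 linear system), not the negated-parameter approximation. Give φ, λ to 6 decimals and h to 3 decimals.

start: X=4076045.3845, Y=701478.1715, Z=-4842241.8339 m
→ Helmert⁻¹: X=4076225.9587, Y=700983.0903, Z=-4842580.3478
→ Helmert⁻¹: X=4075920.9195, Y=701488.6143, Z=-4842608.9479
→ geod (Bowring, a=6378388.000): φ=-49.69159800°, λ=9.76525500°, h=2422.1260 m

φ=-49.691598°, λ=9.765255°, h=2422.126 m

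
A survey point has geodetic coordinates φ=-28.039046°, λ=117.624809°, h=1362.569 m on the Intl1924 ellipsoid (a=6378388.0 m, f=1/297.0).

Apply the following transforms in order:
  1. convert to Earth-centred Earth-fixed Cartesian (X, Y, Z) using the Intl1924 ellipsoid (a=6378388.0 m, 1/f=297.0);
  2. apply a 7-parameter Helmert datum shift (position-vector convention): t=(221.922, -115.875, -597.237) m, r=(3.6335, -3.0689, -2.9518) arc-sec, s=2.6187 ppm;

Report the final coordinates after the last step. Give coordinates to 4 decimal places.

X=-2612564.2019 m, Y=4992727.8080 m, Z=-2981563.3646 m

start: φ=-28.039046°, λ=117.624809°, h=1362.569 m
→ ECEF (a=6378388.000, f=1/297.0): X=-2612895.0844, Y=4992740.7033, Z=-2981007.3962
→ Helmert 7p (PV): X=-2612564.2019, Y=4992727.8080, Z=-2981563.3646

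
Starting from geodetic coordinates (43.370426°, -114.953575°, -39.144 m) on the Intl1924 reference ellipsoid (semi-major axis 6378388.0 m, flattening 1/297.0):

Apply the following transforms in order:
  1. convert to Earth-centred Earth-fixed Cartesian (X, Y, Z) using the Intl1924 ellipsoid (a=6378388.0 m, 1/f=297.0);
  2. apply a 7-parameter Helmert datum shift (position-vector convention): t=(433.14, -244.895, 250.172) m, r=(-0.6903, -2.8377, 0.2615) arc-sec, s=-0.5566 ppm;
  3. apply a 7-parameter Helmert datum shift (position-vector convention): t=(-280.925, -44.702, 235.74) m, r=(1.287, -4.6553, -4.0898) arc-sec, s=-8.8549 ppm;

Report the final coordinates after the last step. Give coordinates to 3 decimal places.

start: φ=43.370426°, λ=-114.953575°, h=-39.144 m
→ ECEF (a=6378388.000, f=1/297.0): X=-1959217.8152, Y=-4210459.8708, Z=4357557.8536
→ Helmert 7p (PV): X=-1958838.1960, Y=-4210690.3228, Z=4357792.7372
→ Helmert 7p (PV): X=-1959283.6166, Y=-4210686.0907, Z=4357919.4071

X=-1959283.617 m, Y=-4210686.091 m, Z=4357919.407 m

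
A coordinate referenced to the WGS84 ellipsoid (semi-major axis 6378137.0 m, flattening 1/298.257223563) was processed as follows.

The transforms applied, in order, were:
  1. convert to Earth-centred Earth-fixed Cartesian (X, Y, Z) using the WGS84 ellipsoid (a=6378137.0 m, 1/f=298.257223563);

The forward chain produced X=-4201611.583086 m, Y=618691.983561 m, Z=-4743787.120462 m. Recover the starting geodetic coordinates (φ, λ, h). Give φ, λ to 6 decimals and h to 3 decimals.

start: X=-4201611.5831, Y=618691.9836, Z=-4743787.1205 m
→ geod (Bowring, a=6378137.000): φ=-48.35436900°, λ=171.62333000°, h=850.2200 m

φ=-48.354369°, λ=171.623330°, h=850.220 m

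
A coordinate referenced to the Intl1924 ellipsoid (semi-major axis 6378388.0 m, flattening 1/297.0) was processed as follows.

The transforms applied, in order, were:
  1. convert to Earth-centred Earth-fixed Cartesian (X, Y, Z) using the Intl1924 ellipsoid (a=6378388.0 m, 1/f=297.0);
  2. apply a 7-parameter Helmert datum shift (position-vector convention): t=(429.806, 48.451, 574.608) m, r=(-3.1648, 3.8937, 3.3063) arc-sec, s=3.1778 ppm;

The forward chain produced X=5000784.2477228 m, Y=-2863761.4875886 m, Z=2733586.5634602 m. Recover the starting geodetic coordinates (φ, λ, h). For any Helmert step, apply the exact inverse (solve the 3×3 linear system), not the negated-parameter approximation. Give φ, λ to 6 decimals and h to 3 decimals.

φ=25.524709°, λ=-29.802225°, h=3193.126 m

start: X=5000784.2477, Y=-2863761.4876, Z=2733586.5635 m
→ Helmert⁻¹: X=5000241.0523, Y=-2863922.9231, Z=2733053.7188
→ geod (Bowring, a=6378388.000): φ=25.52470900°, λ=-29.80222500°, h=3193.1260 m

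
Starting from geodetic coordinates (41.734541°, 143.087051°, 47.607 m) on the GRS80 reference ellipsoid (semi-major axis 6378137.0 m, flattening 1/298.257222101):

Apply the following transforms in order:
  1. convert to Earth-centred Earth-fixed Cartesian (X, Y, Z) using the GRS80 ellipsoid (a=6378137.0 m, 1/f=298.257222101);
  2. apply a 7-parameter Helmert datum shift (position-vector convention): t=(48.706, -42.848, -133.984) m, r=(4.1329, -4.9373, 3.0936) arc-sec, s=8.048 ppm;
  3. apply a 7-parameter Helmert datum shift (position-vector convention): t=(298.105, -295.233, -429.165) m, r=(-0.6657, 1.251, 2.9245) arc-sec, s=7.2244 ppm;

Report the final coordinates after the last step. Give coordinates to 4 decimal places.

X=-3811090.5777 m, Y=2862415.6296 m, Z=4223159.8534 m

start: φ=41.734541°, λ=143.087051°, h=47.607 m
→ ECEF (a=6378137.000, f=1/298.257222101): X=-3811220.1679, Y=2862892.1883, Z=4223678.4858
→ Helmert 7p (PV): X=-3811346.1749, Y=2862730.5890, Z=4223544.6290
→ Helmert 7p (PV): X=-3811090.5777, Y=2862415.6296, Z=4223159.8534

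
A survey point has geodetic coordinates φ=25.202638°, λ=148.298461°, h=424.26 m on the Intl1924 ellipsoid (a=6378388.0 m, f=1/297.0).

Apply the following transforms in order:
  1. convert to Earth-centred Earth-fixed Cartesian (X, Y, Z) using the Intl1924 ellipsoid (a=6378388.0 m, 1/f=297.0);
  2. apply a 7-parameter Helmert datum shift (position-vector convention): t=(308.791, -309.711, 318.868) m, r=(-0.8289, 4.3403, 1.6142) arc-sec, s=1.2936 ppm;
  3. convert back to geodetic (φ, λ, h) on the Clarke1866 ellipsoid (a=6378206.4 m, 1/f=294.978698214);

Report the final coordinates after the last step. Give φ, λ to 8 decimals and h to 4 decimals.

φ=25.20880361°, λ=148.29952609°, h=391.7162 m

start: φ=25.202638°, λ=148.298461°, h=424.260 m
→ ECEF (a=6378388.000, f=1/297.0): X=-4913452.6561, Y=3034792.5342, Z=2699618.5656
→ Helmert 7p (PV): X=-4913117.1646, Y=3034459.1457, Z=2700032.1210
→ geod (Bowring, a=6378206.400): φ=25.20880361°, λ=148.29952609°, h=391.7162 m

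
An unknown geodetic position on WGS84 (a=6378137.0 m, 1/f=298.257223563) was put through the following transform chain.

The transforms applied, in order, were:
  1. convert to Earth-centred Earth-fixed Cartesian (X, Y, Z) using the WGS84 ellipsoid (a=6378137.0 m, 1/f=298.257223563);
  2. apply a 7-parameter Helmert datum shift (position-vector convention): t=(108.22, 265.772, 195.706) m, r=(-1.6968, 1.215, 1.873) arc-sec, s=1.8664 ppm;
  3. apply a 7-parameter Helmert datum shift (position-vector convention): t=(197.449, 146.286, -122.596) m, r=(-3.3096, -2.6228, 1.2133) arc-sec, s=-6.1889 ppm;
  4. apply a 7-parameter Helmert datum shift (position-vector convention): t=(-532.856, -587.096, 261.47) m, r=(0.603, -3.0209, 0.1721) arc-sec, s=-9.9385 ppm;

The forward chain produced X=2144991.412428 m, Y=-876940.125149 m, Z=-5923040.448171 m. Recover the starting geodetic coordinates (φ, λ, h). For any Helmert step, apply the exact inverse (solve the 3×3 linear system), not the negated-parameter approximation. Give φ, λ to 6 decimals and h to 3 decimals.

φ=-68.764309°, λ=-22.229361°, h=1098.144 m

start: X=2144991.4124, Y=-876940.1251, Z=-5923040.4482 m
→ Helmert⁻¹: X=2145458.1083, Y=-876380.8456, Z=-5923389.6473
→ Helmert⁻¹: X=2145193.4613, Y=-876450.1325, Z=-5923345.0506
→ Helmert⁻¹: X=2145108.1693, Y=-876685.0182, Z=-5923524.2771
→ geod (Bowring, a=6378137.000): φ=-68.76430900°, λ=-22.22936100°, h=1098.1440 m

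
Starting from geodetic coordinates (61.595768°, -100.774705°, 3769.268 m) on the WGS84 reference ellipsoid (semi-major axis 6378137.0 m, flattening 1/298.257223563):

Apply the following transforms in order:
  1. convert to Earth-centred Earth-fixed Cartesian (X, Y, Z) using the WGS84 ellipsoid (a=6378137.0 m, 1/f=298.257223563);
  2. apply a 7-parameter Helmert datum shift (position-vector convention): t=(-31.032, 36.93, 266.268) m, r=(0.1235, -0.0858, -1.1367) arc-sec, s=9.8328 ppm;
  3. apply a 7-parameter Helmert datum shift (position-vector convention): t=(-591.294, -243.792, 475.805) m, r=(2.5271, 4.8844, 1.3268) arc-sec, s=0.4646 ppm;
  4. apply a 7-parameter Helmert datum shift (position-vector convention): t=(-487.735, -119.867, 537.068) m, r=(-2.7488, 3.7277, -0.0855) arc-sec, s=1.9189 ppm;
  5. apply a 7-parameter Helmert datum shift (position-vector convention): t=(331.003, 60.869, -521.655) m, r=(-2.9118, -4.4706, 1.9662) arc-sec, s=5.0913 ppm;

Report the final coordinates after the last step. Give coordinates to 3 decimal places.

X=-569659.970 m, Y=-2990272.936 m, Z=5591450.665 m

start: φ=61.595768°, λ=-100.774705°, h=3769.268 m
→ ECEF (a=6378137.000, f=1/298.257223563): X=-569010.9957, Y=-2990031.2101, Z=5590541.5898
→ Helmert 7p (PV): X=-569066.4261, Y=-2990023.8920, Z=5590860.8015
→ Helmert 7p (PV): X=-569506.3581, Y=-2990341.2314, Z=5591316.0467
→ Helmert 7p (PV): X=-569895.3768, Y=-2990392.0874, Z=5591913.9872
→ Helmert 7p (PV): X=-569659.9697, Y=-2990272.9355, Z=5591450.6653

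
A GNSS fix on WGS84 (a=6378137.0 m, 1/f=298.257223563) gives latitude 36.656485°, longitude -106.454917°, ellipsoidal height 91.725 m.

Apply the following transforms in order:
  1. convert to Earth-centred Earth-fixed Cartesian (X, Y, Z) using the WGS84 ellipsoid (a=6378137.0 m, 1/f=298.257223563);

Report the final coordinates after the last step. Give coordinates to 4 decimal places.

X=-1451121.7227 m, Y=-4913097.5565 m, Z=3786934.2428 m

start: φ=36.656485°, λ=-106.454917°, h=91.725 m
→ ECEF (a=6378137.000, f=1/298.257223563): X=-1451121.7227, Y=-4913097.5565, Z=3786934.2428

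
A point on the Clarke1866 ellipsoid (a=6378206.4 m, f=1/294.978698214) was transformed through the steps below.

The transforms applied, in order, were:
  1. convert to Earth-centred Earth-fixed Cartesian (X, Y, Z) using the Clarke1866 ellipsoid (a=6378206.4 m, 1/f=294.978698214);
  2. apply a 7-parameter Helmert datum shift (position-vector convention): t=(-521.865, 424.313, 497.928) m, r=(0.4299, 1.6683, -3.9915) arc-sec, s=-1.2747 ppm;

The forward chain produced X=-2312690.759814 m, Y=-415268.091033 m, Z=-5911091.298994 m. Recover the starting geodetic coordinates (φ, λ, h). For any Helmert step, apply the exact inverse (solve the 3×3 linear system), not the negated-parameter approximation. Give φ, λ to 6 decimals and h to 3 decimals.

start: X=-2312690.7598, Y=-415268.0910, Z=-5911091.2990 m
→ Helmert⁻¹: X=-2312115.9828, Y=-415749.9975, Z=-5911614.5967
→ geod (Bowring, a=6378206.400): φ=-68.46096300°, λ=-169.80636900°, h=1762.7950 m

φ=-68.460963°, λ=-169.806369°, h=1762.795 m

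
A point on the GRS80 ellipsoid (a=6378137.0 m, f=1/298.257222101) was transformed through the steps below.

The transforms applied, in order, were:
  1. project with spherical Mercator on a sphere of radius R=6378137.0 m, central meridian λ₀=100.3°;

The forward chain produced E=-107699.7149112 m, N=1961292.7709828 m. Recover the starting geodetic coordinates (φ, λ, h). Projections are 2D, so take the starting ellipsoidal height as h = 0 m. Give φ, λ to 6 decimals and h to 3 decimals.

φ=17.347319°, λ=99.332517°, h=0.000 m

start: E=-107699.7149, N=1961292.7710 m
→ merc⁻¹: φ=17.34731900°, λ=99.33251700°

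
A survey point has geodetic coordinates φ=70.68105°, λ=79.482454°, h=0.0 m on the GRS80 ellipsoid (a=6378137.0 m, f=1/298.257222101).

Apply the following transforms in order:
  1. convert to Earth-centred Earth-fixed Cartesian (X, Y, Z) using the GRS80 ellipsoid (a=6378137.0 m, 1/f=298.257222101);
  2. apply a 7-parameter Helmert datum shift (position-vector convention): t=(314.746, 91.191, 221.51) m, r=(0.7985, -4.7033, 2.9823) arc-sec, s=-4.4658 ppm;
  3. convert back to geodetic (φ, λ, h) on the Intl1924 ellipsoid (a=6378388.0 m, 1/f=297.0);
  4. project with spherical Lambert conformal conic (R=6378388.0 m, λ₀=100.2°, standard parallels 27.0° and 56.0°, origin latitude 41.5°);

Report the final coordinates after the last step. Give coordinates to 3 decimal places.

start: φ=70.681050°, λ=79.482454°, h=0.000 m
→ ECEF (a=6378137.000, f=1/298.257222101): X=386315.9389, Y=2080817.8467, Z=5996602.4950
→ Helmert 7p (PV): X=386462.1388, Y=2080882.1166, Z=5996814.0895
→ geod (Bowring, a=6378388.000): φ=70.68142983°, λ=79.47888024°, h=59.7533 m
→ lcc (R=6378388.0, λ₀=100.2°): E=-862741.4687, N=3411476.6869

E=-862741.469 m, N=3411476.687 m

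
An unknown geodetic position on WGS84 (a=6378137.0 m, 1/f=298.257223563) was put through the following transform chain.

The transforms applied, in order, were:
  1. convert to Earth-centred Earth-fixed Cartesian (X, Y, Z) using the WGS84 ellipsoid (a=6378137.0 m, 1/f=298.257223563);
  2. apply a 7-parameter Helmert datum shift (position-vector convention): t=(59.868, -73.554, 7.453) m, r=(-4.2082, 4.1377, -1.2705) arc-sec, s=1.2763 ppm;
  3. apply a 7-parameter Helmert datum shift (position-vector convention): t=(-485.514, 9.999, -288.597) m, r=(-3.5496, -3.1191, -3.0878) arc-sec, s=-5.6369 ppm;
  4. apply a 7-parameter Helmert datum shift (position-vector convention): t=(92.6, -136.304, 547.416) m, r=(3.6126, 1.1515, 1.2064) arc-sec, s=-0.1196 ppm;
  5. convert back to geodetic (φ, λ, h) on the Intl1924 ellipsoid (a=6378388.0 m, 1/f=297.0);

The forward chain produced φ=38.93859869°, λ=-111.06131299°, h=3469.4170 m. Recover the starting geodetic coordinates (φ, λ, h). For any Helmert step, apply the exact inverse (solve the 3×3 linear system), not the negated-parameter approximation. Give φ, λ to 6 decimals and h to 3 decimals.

start: φ=38.938599°, λ=-111.061313°, h=3469.417 m
→ ECEF (a=6378388.000, f=1/297.0): X=-1786245.5736, Y=-4638486.4202, Z=3989263.5049
→ Helmert⁻¹: X=-1786387.7835, Y=-4638270.3616, Z=3988787.8296
→ Helmert⁻¹: X=-1785782.5776, Y=-4638401.8868, Z=3989046.0950
→ Helmert⁻¹: X=-1785891.6137, Y=-4638414.7946, Z=3988903.0930
→ geod (Bowring, a=6378137.000): φ=38.93636900°, λ=-111.05780200°, h=3306.9680 m

φ=38.936369°, λ=-111.057802°, h=3306.968 m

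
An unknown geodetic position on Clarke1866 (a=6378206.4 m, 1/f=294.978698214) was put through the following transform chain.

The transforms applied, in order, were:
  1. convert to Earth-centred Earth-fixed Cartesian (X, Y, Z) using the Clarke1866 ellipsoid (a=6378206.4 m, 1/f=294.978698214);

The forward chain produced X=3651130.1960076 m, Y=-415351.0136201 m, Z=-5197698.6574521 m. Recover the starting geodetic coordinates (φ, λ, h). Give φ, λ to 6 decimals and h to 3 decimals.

φ=-54.923548°, λ=-6.490043°, h=1715.108 m

start: X=3651130.1960, Y=-415351.0136, Z=-5197698.6575 m
→ geod (Bowring, a=6378206.400): φ=-54.92354800°, λ=-6.49004300°, h=1715.1080 m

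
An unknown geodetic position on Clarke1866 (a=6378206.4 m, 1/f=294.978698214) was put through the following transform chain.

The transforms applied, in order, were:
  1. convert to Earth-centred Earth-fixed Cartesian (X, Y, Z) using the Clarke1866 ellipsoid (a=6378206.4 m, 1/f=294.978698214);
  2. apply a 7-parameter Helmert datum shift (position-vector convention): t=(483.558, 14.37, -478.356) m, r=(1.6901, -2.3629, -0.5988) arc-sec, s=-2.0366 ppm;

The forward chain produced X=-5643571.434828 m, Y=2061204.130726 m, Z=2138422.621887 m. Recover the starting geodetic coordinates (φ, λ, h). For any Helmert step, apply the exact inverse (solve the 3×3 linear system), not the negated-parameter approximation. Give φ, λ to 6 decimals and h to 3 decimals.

start: X=-5643571.4348, Y=2061204.1307, Z=2138422.6219 m
→ Helmert⁻¹: X=-5644047.9682, Y=2061195.0998, Z=2138953.1012
→ geod (Bowring, a=6378206.400): φ=19.71790300°, λ=159.93790700°, h=2239.5500 m

φ=19.717903°, λ=159.937907°, h=2239.550 m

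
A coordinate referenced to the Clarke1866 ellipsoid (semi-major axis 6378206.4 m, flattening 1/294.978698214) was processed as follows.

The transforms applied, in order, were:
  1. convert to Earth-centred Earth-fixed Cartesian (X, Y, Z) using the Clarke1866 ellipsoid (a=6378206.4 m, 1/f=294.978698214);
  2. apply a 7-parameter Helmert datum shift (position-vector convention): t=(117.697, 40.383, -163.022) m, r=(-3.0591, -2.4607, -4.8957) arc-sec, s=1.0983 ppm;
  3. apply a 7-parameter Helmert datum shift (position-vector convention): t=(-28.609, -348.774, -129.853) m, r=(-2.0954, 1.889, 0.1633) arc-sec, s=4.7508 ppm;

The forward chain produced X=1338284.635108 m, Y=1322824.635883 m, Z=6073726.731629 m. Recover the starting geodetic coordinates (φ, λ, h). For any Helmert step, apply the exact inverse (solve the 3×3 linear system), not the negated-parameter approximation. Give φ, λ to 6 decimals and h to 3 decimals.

φ=72.896372°, λ=44.673390°, h=359.074 m

start: X=1338284.6351, Y=1322824.6359, Z=6073726.7316 m
→ Helmert⁻¹: X=1338252.3084, Y=1323104.3613, Z=6073853.4261
→ Helmert⁻¹: X=1338174.2021, Y=1323004.2035, Z=6074013.4343
→ geod (Bowring, a=6378206.400): φ=72.89637200°, λ=44.67339000°, h=359.0740 m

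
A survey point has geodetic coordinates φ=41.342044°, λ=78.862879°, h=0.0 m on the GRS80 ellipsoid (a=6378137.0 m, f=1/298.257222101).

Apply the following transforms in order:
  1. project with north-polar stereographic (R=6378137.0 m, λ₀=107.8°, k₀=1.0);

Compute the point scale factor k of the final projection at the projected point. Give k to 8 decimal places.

start: φ=41.342044°, λ=78.862879°, h=0.000 m
→ into stereo (λ₀=107.8°): φ=41.34204400°, λ−λ₀=-28.93712100°
scale k = 1.20441821

1.20441821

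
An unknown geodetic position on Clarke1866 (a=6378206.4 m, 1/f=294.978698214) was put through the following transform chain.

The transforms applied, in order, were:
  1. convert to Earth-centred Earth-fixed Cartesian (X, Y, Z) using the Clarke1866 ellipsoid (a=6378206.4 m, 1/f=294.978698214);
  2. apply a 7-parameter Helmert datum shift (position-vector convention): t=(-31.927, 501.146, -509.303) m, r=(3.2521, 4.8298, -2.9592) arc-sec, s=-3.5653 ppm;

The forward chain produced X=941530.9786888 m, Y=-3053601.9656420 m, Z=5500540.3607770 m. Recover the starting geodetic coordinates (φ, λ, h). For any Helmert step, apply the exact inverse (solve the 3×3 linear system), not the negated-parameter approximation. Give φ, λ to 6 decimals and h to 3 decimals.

φ=60.014662°, λ=-72.866689°, h=49.911 m

start: X=941530.9787, Y=-3053601.9656, Z=5500540.3608 m
→ Helmert⁻¹: X=941481.2653, Y=-3054013.7590, Z=5501139.4735
→ geod (Bowring, a=6378206.400): φ=60.01466200°, λ=-72.86668900°, h=49.9110 m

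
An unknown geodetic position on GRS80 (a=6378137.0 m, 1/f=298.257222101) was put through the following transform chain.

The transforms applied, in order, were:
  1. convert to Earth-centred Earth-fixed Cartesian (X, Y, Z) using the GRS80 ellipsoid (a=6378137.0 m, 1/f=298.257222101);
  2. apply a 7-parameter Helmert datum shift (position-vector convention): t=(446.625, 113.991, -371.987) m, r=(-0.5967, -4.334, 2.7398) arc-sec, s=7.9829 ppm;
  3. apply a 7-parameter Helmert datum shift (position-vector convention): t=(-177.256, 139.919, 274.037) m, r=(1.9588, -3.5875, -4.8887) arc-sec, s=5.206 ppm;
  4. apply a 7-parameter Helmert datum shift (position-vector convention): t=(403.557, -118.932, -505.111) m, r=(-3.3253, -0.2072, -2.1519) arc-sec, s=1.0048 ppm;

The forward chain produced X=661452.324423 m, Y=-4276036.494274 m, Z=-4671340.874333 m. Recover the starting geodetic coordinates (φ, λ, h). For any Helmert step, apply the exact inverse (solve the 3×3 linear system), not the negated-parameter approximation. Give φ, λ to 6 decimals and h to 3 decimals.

φ=-47.380979°, λ=-81.216918°, h=258.896 m

start: X=661452.3244, Y=-4276036.4943, Z=-4671340.8743 m
→ Helmert⁻¹: X=661088.0196, Y=-4275831.0669, Z=-4670900.6670
→ Helmert⁻¹: X=661281.9350, Y=-4275977.4117, Z=-4671121.2805
→ Helmert⁻¹: X=660675.0955, Y=-4276052.5311, Z=-4670738.2598
→ geod (Bowring, a=6378137.000): φ=-47.38097900°, λ=-81.21691800°, h=258.8960 m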